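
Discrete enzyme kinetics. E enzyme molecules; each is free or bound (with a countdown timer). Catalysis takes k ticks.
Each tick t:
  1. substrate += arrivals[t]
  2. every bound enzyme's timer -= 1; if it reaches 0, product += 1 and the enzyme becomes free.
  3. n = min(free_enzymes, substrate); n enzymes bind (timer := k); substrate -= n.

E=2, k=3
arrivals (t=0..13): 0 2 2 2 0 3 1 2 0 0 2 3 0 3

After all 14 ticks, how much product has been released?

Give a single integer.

t=0: arr=0 -> substrate=0 bound=0 product=0
t=1: arr=2 -> substrate=0 bound=2 product=0
t=2: arr=2 -> substrate=2 bound=2 product=0
t=3: arr=2 -> substrate=4 bound=2 product=0
t=4: arr=0 -> substrate=2 bound=2 product=2
t=5: arr=3 -> substrate=5 bound=2 product=2
t=6: arr=1 -> substrate=6 bound=2 product=2
t=7: arr=2 -> substrate=6 bound=2 product=4
t=8: arr=0 -> substrate=6 bound=2 product=4
t=9: arr=0 -> substrate=6 bound=2 product=4
t=10: arr=2 -> substrate=6 bound=2 product=6
t=11: arr=3 -> substrate=9 bound=2 product=6
t=12: arr=0 -> substrate=9 bound=2 product=6
t=13: arr=3 -> substrate=10 bound=2 product=8

Answer: 8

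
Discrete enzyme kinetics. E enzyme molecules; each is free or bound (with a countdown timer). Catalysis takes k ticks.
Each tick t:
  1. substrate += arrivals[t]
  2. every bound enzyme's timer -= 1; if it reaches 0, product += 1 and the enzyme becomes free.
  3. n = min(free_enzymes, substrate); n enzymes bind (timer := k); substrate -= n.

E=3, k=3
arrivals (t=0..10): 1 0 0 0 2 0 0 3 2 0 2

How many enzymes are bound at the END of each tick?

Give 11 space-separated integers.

Answer: 1 1 1 0 2 2 2 3 3 3 3

Derivation:
t=0: arr=1 -> substrate=0 bound=1 product=0
t=1: arr=0 -> substrate=0 bound=1 product=0
t=2: arr=0 -> substrate=0 bound=1 product=0
t=3: arr=0 -> substrate=0 bound=0 product=1
t=4: arr=2 -> substrate=0 bound=2 product=1
t=5: arr=0 -> substrate=0 bound=2 product=1
t=6: arr=0 -> substrate=0 bound=2 product=1
t=7: arr=3 -> substrate=0 bound=3 product=3
t=8: arr=2 -> substrate=2 bound=3 product=3
t=9: arr=0 -> substrate=2 bound=3 product=3
t=10: arr=2 -> substrate=1 bound=3 product=6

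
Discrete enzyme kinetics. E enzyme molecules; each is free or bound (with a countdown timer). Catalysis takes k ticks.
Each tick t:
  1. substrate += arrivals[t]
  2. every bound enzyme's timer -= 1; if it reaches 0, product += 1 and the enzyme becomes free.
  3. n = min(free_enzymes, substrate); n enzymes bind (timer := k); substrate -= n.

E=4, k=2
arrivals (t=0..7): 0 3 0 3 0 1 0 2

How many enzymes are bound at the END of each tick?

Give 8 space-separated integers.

Answer: 0 3 3 3 3 1 1 2

Derivation:
t=0: arr=0 -> substrate=0 bound=0 product=0
t=1: arr=3 -> substrate=0 bound=3 product=0
t=2: arr=0 -> substrate=0 bound=3 product=0
t=3: arr=3 -> substrate=0 bound=3 product=3
t=4: arr=0 -> substrate=0 bound=3 product=3
t=5: arr=1 -> substrate=0 bound=1 product=6
t=6: arr=0 -> substrate=0 bound=1 product=6
t=7: arr=2 -> substrate=0 bound=2 product=7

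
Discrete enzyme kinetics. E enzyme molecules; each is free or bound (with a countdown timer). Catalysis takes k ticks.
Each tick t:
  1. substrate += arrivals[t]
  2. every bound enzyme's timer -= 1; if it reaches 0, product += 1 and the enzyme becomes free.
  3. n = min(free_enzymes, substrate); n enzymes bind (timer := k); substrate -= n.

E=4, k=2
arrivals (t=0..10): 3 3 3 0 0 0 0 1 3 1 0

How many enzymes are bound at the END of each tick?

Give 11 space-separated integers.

t=0: arr=3 -> substrate=0 bound=3 product=0
t=1: arr=3 -> substrate=2 bound=4 product=0
t=2: arr=3 -> substrate=2 bound=4 product=3
t=3: arr=0 -> substrate=1 bound=4 product=4
t=4: arr=0 -> substrate=0 bound=2 product=7
t=5: arr=0 -> substrate=0 bound=1 product=8
t=6: arr=0 -> substrate=0 bound=0 product=9
t=7: arr=1 -> substrate=0 bound=1 product=9
t=8: arr=3 -> substrate=0 bound=4 product=9
t=9: arr=1 -> substrate=0 bound=4 product=10
t=10: arr=0 -> substrate=0 bound=1 product=13

Answer: 3 4 4 4 2 1 0 1 4 4 1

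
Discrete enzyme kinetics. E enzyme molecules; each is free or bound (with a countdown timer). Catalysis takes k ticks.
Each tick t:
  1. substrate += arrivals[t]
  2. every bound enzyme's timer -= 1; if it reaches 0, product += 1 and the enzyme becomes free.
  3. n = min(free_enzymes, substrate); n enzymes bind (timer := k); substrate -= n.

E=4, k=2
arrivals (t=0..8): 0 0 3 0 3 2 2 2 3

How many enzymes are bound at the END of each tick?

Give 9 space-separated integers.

Answer: 0 0 3 3 3 4 4 4 4

Derivation:
t=0: arr=0 -> substrate=0 bound=0 product=0
t=1: arr=0 -> substrate=0 bound=0 product=0
t=2: arr=3 -> substrate=0 bound=3 product=0
t=3: arr=0 -> substrate=0 bound=3 product=0
t=4: arr=3 -> substrate=0 bound=3 product=3
t=5: arr=2 -> substrate=1 bound=4 product=3
t=6: arr=2 -> substrate=0 bound=4 product=6
t=7: arr=2 -> substrate=1 bound=4 product=7
t=8: arr=3 -> substrate=1 bound=4 product=10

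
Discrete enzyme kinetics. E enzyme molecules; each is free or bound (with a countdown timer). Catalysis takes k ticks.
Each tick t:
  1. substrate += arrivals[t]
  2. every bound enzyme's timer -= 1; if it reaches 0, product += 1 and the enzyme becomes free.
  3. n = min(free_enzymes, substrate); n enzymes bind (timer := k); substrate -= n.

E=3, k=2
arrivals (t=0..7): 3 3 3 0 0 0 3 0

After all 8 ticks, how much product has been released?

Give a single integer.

t=0: arr=3 -> substrate=0 bound=3 product=0
t=1: arr=3 -> substrate=3 bound=3 product=0
t=2: arr=3 -> substrate=3 bound=3 product=3
t=3: arr=0 -> substrate=3 bound=3 product=3
t=4: arr=0 -> substrate=0 bound=3 product=6
t=5: arr=0 -> substrate=0 bound=3 product=6
t=6: arr=3 -> substrate=0 bound=3 product=9
t=7: arr=0 -> substrate=0 bound=3 product=9

Answer: 9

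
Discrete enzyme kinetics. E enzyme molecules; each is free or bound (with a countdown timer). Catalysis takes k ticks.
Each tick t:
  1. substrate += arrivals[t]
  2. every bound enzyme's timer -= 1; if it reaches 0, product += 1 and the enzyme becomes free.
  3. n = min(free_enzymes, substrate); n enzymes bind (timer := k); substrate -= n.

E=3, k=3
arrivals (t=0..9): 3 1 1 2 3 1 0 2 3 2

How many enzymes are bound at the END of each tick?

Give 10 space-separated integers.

t=0: arr=3 -> substrate=0 bound=3 product=0
t=1: arr=1 -> substrate=1 bound=3 product=0
t=2: arr=1 -> substrate=2 bound=3 product=0
t=3: arr=2 -> substrate=1 bound=3 product=3
t=4: arr=3 -> substrate=4 bound=3 product=3
t=5: arr=1 -> substrate=5 bound=3 product=3
t=6: arr=0 -> substrate=2 bound=3 product=6
t=7: arr=2 -> substrate=4 bound=3 product=6
t=8: arr=3 -> substrate=7 bound=3 product=6
t=9: arr=2 -> substrate=6 bound=3 product=9

Answer: 3 3 3 3 3 3 3 3 3 3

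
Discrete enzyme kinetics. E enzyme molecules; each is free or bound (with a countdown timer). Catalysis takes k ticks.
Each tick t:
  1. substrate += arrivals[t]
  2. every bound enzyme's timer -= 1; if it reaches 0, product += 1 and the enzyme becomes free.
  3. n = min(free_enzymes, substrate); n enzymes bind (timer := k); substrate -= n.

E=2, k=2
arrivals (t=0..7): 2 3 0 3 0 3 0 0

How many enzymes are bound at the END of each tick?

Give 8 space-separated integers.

t=0: arr=2 -> substrate=0 bound=2 product=0
t=1: arr=3 -> substrate=3 bound=2 product=0
t=2: arr=0 -> substrate=1 bound=2 product=2
t=3: arr=3 -> substrate=4 bound=2 product=2
t=4: arr=0 -> substrate=2 bound=2 product=4
t=5: arr=3 -> substrate=5 bound=2 product=4
t=6: arr=0 -> substrate=3 bound=2 product=6
t=7: arr=0 -> substrate=3 bound=2 product=6

Answer: 2 2 2 2 2 2 2 2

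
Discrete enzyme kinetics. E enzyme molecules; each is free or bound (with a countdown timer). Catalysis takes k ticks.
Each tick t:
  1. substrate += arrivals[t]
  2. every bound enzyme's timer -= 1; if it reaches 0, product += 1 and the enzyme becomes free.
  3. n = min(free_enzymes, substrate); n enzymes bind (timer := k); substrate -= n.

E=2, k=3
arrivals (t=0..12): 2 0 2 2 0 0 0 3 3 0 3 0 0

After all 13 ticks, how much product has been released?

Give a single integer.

t=0: arr=2 -> substrate=0 bound=2 product=0
t=1: arr=0 -> substrate=0 bound=2 product=0
t=2: arr=2 -> substrate=2 bound=2 product=0
t=3: arr=2 -> substrate=2 bound=2 product=2
t=4: arr=0 -> substrate=2 bound=2 product=2
t=5: arr=0 -> substrate=2 bound=2 product=2
t=6: arr=0 -> substrate=0 bound=2 product=4
t=7: arr=3 -> substrate=3 bound=2 product=4
t=8: arr=3 -> substrate=6 bound=2 product=4
t=9: arr=0 -> substrate=4 bound=2 product=6
t=10: arr=3 -> substrate=7 bound=2 product=6
t=11: arr=0 -> substrate=7 bound=2 product=6
t=12: arr=0 -> substrate=5 bound=2 product=8

Answer: 8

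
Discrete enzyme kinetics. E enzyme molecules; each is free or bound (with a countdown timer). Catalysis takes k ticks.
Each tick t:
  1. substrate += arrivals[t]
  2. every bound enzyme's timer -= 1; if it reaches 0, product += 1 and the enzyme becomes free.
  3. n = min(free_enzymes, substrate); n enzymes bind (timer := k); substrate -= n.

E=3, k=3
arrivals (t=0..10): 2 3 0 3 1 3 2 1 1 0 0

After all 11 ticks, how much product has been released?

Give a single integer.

Answer: 9

Derivation:
t=0: arr=2 -> substrate=0 bound=2 product=0
t=1: arr=3 -> substrate=2 bound=3 product=0
t=2: arr=0 -> substrate=2 bound=3 product=0
t=3: arr=3 -> substrate=3 bound=3 product=2
t=4: arr=1 -> substrate=3 bound=3 product=3
t=5: arr=3 -> substrate=6 bound=3 product=3
t=6: arr=2 -> substrate=6 bound=3 product=5
t=7: arr=1 -> substrate=6 bound=3 product=6
t=8: arr=1 -> substrate=7 bound=3 product=6
t=9: arr=0 -> substrate=5 bound=3 product=8
t=10: arr=0 -> substrate=4 bound=3 product=9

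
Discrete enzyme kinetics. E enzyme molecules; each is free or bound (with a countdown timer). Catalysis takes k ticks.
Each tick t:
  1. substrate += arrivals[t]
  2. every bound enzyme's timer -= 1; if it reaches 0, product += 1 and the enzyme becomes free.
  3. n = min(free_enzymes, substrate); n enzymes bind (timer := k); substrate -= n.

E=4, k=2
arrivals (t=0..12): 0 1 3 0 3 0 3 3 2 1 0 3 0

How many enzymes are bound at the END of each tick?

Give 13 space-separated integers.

Answer: 0 1 4 3 3 3 3 4 4 4 2 4 3

Derivation:
t=0: arr=0 -> substrate=0 bound=0 product=0
t=1: arr=1 -> substrate=0 bound=1 product=0
t=2: arr=3 -> substrate=0 bound=4 product=0
t=3: arr=0 -> substrate=0 bound=3 product=1
t=4: arr=3 -> substrate=0 bound=3 product=4
t=5: arr=0 -> substrate=0 bound=3 product=4
t=6: arr=3 -> substrate=0 bound=3 product=7
t=7: arr=3 -> substrate=2 bound=4 product=7
t=8: arr=2 -> substrate=1 bound=4 product=10
t=9: arr=1 -> substrate=1 bound=4 product=11
t=10: arr=0 -> substrate=0 bound=2 product=14
t=11: arr=3 -> substrate=0 bound=4 product=15
t=12: arr=0 -> substrate=0 bound=3 product=16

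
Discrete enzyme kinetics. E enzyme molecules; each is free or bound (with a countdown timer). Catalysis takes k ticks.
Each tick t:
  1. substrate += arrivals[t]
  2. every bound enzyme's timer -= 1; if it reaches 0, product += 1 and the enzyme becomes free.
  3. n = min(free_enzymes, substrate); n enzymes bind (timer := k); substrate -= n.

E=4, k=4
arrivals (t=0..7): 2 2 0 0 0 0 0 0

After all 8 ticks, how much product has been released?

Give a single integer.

Answer: 4

Derivation:
t=0: arr=2 -> substrate=0 bound=2 product=0
t=1: arr=2 -> substrate=0 bound=4 product=0
t=2: arr=0 -> substrate=0 bound=4 product=0
t=3: arr=0 -> substrate=0 bound=4 product=0
t=4: arr=0 -> substrate=0 bound=2 product=2
t=5: arr=0 -> substrate=0 bound=0 product=4
t=6: arr=0 -> substrate=0 bound=0 product=4
t=7: arr=0 -> substrate=0 bound=0 product=4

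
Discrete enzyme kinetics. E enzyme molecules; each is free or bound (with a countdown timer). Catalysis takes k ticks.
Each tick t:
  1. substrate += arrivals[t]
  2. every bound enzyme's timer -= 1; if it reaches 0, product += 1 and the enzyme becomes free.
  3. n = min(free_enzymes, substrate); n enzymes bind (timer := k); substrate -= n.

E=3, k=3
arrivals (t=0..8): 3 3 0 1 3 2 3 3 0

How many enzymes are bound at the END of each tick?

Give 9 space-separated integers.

Answer: 3 3 3 3 3 3 3 3 3

Derivation:
t=0: arr=3 -> substrate=0 bound=3 product=0
t=1: arr=3 -> substrate=3 bound=3 product=0
t=2: arr=0 -> substrate=3 bound=3 product=0
t=3: arr=1 -> substrate=1 bound=3 product=3
t=4: arr=3 -> substrate=4 bound=3 product=3
t=5: arr=2 -> substrate=6 bound=3 product=3
t=6: arr=3 -> substrate=6 bound=3 product=6
t=7: arr=3 -> substrate=9 bound=3 product=6
t=8: arr=0 -> substrate=9 bound=3 product=6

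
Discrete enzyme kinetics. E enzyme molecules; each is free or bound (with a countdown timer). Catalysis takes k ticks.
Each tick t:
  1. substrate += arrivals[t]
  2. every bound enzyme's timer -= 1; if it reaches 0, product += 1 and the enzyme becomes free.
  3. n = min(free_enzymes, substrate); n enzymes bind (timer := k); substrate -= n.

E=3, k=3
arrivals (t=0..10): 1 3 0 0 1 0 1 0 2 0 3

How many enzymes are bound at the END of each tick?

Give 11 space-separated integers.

t=0: arr=1 -> substrate=0 bound=1 product=0
t=1: arr=3 -> substrate=1 bound=3 product=0
t=2: arr=0 -> substrate=1 bound=3 product=0
t=3: arr=0 -> substrate=0 bound=3 product=1
t=4: arr=1 -> substrate=0 bound=2 product=3
t=5: arr=0 -> substrate=0 bound=2 product=3
t=6: arr=1 -> substrate=0 bound=2 product=4
t=7: arr=0 -> substrate=0 bound=1 product=5
t=8: arr=2 -> substrate=0 bound=3 product=5
t=9: arr=0 -> substrate=0 bound=2 product=6
t=10: arr=3 -> substrate=2 bound=3 product=6

Answer: 1 3 3 3 2 2 2 1 3 2 3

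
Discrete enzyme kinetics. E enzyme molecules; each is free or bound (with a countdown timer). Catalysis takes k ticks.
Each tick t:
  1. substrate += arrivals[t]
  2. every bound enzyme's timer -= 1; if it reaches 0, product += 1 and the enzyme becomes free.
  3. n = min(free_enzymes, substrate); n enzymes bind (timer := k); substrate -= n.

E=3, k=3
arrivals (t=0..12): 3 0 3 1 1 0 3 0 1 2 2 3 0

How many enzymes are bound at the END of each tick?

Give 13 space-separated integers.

Answer: 3 3 3 3 3 3 3 3 3 3 3 3 3

Derivation:
t=0: arr=3 -> substrate=0 bound=3 product=0
t=1: arr=0 -> substrate=0 bound=3 product=0
t=2: arr=3 -> substrate=3 bound=3 product=0
t=3: arr=1 -> substrate=1 bound=3 product=3
t=4: arr=1 -> substrate=2 bound=3 product=3
t=5: arr=0 -> substrate=2 bound=3 product=3
t=6: arr=3 -> substrate=2 bound=3 product=6
t=7: arr=0 -> substrate=2 bound=3 product=6
t=8: arr=1 -> substrate=3 bound=3 product=6
t=9: arr=2 -> substrate=2 bound=3 product=9
t=10: arr=2 -> substrate=4 bound=3 product=9
t=11: arr=3 -> substrate=7 bound=3 product=9
t=12: arr=0 -> substrate=4 bound=3 product=12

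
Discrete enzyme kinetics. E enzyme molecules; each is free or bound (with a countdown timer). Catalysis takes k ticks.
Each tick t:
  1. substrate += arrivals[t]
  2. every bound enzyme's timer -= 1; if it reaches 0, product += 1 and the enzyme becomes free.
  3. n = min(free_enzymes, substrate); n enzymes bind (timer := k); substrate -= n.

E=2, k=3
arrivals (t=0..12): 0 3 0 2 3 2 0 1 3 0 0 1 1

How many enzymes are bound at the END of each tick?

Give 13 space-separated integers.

Answer: 0 2 2 2 2 2 2 2 2 2 2 2 2

Derivation:
t=0: arr=0 -> substrate=0 bound=0 product=0
t=1: arr=3 -> substrate=1 bound=2 product=0
t=2: arr=0 -> substrate=1 bound=2 product=0
t=3: arr=2 -> substrate=3 bound=2 product=0
t=4: arr=3 -> substrate=4 bound=2 product=2
t=5: arr=2 -> substrate=6 bound=2 product=2
t=6: arr=0 -> substrate=6 bound=2 product=2
t=7: arr=1 -> substrate=5 bound=2 product=4
t=8: arr=3 -> substrate=8 bound=2 product=4
t=9: arr=0 -> substrate=8 bound=2 product=4
t=10: arr=0 -> substrate=6 bound=2 product=6
t=11: arr=1 -> substrate=7 bound=2 product=6
t=12: arr=1 -> substrate=8 bound=2 product=6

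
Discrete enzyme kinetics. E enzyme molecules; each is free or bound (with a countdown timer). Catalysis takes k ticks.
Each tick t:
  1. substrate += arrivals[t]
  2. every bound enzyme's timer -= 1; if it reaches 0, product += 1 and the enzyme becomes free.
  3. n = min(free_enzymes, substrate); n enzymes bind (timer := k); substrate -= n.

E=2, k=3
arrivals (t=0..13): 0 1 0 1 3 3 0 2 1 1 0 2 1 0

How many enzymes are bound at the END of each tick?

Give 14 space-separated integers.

Answer: 0 1 1 2 2 2 2 2 2 2 2 2 2 2

Derivation:
t=0: arr=0 -> substrate=0 bound=0 product=0
t=1: arr=1 -> substrate=0 bound=1 product=0
t=2: arr=0 -> substrate=0 bound=1 product=0
t=3: arr=1 -> substrate=0 bound=2 product=0
t=4: arr=3 -> substrate=2 bound=2 product=1
t=5: arr=3 -> substrate=5 bound=2 product=1
t=6: arr=0 -> substrate=4 bound=2 product=2
t=7: arr=2 -> substrate=5 bound=2 product=3
t=8: arr=1 -> substrate=6 bound=2 product=3
t=9: arr=1 -> substrate=6 bound=2 product=4
t=10: arr=0 -> substrate=5 bound=2 product=5
t=11: arr=2 -> substrate=7 bound=2 product=5
t=12: arr=1 -> substrate=7 bound=2 product=6
t=13: arr=0 -> substrate=6 bound=2 product=7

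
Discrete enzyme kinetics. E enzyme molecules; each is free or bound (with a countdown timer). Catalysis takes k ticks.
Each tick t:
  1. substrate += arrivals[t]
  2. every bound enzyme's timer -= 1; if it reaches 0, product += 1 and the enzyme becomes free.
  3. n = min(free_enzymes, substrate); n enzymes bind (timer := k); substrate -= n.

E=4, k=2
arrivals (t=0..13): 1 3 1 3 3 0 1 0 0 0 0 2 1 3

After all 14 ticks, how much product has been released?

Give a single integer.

t=0: arr=1 -> substrate=0 bound=1 product=0
t=1: arr=3 -> substrate=0 bound=4 product=0
t=2: arr=1 -> substrate=0 bound=4 product=1
t=3: arr=3 -> substrate=0 bound=4 product=4
t=4: arr=3 -> substrate=2 bound=4 product=5
t=5: arr=0 -> substrate=0 bound=3 product=8
t=6: arr=1 -> substrate=0 bound=3 product=9
t=7: arr=0 -> substrate=0 bound=1 product=11
t=8: arr=0 -> substrate=0 bound=0 product=12
t=9: arr=0 -> substrate=0 bound=0 product=12
t=10: arr=0 -> substrate=0 bound=0 product=12
t=11: arr=2 -> substrate=0 bound=2 product=12
t=12: arr=1 -> substrate=0 bound=3 product=12
t=13: arr=3 -> substrate=0 bound=4 product=14

Answer: 14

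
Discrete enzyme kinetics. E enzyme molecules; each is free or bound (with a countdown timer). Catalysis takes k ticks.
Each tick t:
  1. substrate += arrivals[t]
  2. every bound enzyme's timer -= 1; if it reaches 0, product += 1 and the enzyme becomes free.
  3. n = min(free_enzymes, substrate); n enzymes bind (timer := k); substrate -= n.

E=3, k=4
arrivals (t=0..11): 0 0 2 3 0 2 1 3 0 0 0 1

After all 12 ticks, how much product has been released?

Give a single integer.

t=0: arr=0 -> substrate=0 bound=0 product=0
t=1: arr=0 -> substrate=0 bound=0 product=0
t=2: arr=2 -> substrate=0 bound=2 product=0
t=3: arr=3 -> substrate=2 bound=3 product=0
t=4: arr=0 -> substrate=2 bound=3 product=0
t=5: arr=2 -> substrate=4 bound=3 product=0
t=6: arr=1 -> substrate=3 bound=3 product=2
t=7: arr=3 -> substrate=5 bound=3 product=3
t=8: arr=0 -> substrate=5 bound=3 product=3
t=9: arr=0 -> substrate=5 bound=3 product=3
t=10: arr=0 -> substrate=3 bound=3 product=5
t=11: arr=1 -> substrate=3 bound=3 product=6

Answer: 6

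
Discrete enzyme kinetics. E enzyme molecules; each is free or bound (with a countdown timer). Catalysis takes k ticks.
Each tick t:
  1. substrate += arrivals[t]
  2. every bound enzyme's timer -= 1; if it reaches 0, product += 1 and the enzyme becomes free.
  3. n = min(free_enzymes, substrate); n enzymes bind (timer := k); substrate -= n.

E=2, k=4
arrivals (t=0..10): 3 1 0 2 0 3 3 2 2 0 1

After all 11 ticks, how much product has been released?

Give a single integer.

t=0: arr=3 -> substrate=1 bound=2 product=0
t=1: arr=1 -> substrate=2 bound=2 product=0
t=2: arr=0 -> substrate=2 bound=2 product=0
t=3: arr=2 -> substrate=4 bound=2 product=0
t=4: arr=0 -> substrate=2 bound=2 product=2
t=5: arr=3 -> substrate=5 bound=2 product=2
t=6: arr=3 -> substrate=8 bound=2 product=2
t=7: arr=2 -> substrate=10 bound=2 product=2
t=8: arr=2 -> substrate=10 bound=2 product=4
t=9: arr=0 -> substrate=10 bound=2 product=4
t=10: arr=1 -> substrate=11 bound=2 product=4

Answer: 4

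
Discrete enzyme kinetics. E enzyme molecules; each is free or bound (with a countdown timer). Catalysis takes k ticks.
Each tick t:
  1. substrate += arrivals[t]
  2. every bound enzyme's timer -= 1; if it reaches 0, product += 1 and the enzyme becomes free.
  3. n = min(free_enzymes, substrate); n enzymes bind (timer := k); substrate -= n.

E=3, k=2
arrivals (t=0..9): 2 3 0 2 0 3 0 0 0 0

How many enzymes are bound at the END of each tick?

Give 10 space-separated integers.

Answer: 2 3 3 3 2 3 3 1 0 0

Derivation:
t=0: arr=2 -> substrate=0 bound=2 product=0
t=1: arr=3 -> substrate=2 bound=3 product=0
t=2: arr=0 -> substrate=0 bound=3 product=2
t=3: arr=2 -> substrate=1 bound=3 product=3
t=4: arr=0 -> substrate=0 bound=2 product=5
t=5: arr=3 -> substrate=1 bound=3 product=6
t=6: arr=0 -> substrate=0 bound=3 product=7
t=7: arr=0 -> substrate=0 bound=1 product=9
t=8: arr=0 -> substrate=0 bound=0 product=10
t=9: arr=0 -> substrate=0 bound=0 product=10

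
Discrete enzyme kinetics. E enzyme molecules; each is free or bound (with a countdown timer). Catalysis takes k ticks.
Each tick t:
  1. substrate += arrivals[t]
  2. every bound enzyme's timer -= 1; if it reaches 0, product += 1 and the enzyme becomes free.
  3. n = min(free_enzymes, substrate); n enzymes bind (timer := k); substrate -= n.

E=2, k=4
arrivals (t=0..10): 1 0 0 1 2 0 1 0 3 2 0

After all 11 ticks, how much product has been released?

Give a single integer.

t=0: arr=1 -> substrate=0 bound=1 product=0
t=1: arr=0 -> substrate=0 bound=1 product=0
t=2: arr=0 -> substrate=0 bound=1 product=0
t=3: arr=1 -> substrate=0 bound=2 product=0
t=4: arr=2 -> substrate=1 bound=2 product=1
t=5: arr=0 -> substrate=1 bound=2 product=1
t=6: arr=1 -> substrate=2 bound=2 product=1
t=7: arr=0 -> substrate=1 bound=2 product=2
t=8: arr=3 -> substrate=3 bound=2 product=3
t=9: arr=2 -> substrate=5 bound=2 product=3
t=10: arr=0 -> substrate=5 bound=2 product=3

Answer: 3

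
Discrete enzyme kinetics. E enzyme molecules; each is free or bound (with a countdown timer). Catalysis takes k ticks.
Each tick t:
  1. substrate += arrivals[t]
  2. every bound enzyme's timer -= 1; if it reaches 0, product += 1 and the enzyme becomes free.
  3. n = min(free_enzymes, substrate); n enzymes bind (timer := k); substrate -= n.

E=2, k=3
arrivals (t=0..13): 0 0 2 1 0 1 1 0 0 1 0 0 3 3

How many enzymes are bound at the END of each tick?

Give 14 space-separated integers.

Answer: 0 0 2 2 2 2 2 2 1 2 2 1 2 2

Derivation:
t=0: arr=0 -> substrate=0 bound=0 product=0
t=1: arr=0 -> substrate=0 bound=0 product=0
t=2: arr=2 -> substrate=0 bound=2 product=0
t=3: arr=1 -> substrate=1 bound=2 product=0
t=4: arr=0 -> substrate=1 bound=2 product=0
t=5: arr=1 -> substrate=0 bound=2 product=2
t=6: arr=1 -> substrate=1 bound=2 product=2
t=7: arr=0 -> substrate=1 bound=2 product=2
t=8: arr=0 -> substrate=0 bound=1 product=4
t=9: arr=1 -> substrate=0 bound=2 product=4
t=10: arr=0 -> substrate=0 bound=2 product=4
t=11: arr=0 -> substrate=0 bound=1 product=5
t=12: arr=3 -> substrate=1 bound=2 product=6
t=13: arr=3 -> substrate=4 bound=2 product=6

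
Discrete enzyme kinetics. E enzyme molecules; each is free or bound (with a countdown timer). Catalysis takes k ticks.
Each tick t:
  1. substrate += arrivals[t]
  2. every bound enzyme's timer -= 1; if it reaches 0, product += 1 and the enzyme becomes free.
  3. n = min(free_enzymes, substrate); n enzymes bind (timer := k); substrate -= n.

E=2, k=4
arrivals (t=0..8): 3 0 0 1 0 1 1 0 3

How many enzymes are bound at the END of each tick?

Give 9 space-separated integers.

t=0: arr=3 -> substrate=1 bound=2 product=0
t=1: arr=0 -> substrate=1 bound=2 product=0
t=2: arr=0 -> substrate=1 bound=2 product=0
t=3: arr=1 -> substrate=2 bound=2 product=0
t=4: arr=0 -> substrate=0 bound=2 product=2
t=5: arr=1 -> substrate=1 bound=2 product=2
t=6: arr=1 -> substrate=2 bound=2 product=2
t=7: arr=0 -> substrate=2 bound=2 product=2
t=8: arr=3 -> substrate=3 bound=2 product=4

Answer: 2 2 2 2 2 2 2 2 2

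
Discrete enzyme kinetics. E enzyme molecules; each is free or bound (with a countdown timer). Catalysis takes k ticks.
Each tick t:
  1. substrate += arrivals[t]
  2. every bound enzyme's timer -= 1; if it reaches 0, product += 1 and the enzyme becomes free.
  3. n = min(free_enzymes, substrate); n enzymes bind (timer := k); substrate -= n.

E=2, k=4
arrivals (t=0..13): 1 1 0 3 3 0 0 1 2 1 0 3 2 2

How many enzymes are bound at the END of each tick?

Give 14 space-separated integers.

Answer: 1 2 2 2 2 2 2 2 2 2 2 2 2 2

Derivation:
t=0: arr=1 -> substrate=0 bound=1 product=0
t=1: arr=1 -> substrate=0 bound=2 product=0
t=2: arr=0 -> substrate=0 bound=2 product=0
t=3: arr=3 -> substrate=3 bound=2 product=0
t=4: arr=3 -> substrate=5 bound=2 product=1
t=5: arr=0 -> substrate=4 bound=2 product=2
t=6: arr=0 -> substrate=4 bound=2 product=2
t=7: arr=1 -> substrate=5 bound=2 product=2
t=8: arr=2 -> substrate=6 bound=2 product=3
t=9: arr=1 -> substrate=6 bound=2 product=4
t=10: arr=0 -> substrate=6 bound=2 product=4
t=11: arr=3 -> substrate=9 bound=2 product=4
t=12: arr=2 -> substrate=10 bound=2 product=5
t=13: arr=2 -> substrate=11 bound=2 product=6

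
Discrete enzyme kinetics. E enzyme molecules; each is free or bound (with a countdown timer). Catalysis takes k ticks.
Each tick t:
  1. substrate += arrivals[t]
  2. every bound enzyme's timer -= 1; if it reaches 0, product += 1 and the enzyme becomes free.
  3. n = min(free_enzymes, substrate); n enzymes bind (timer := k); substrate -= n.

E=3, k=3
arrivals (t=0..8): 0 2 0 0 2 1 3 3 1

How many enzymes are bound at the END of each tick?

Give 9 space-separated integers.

t=0: arr=0 -> substrate=0 bound=0 product=0
t=1: arr=2 -> substrate=0 bound=2 product=0
t=2: arr=0 -> substrate=0 bound=2 product=0
t=3: arr=0 -> substrate=0 bound=2 product=0
t=4: arr=2 -> substrate=0 bound=2 product=2
t=5: arr=1 -> substrate=0 bound=3 product=2
t=6: arr=3 -> substrate=3 bound=3 product=2
t=7: arr=3 -> substrate=4 bound=3 product=4
t=8: arr=1 -> substrate=4 bound=3 product=5

Answer: 0 2 2 2 2 3 3 3 3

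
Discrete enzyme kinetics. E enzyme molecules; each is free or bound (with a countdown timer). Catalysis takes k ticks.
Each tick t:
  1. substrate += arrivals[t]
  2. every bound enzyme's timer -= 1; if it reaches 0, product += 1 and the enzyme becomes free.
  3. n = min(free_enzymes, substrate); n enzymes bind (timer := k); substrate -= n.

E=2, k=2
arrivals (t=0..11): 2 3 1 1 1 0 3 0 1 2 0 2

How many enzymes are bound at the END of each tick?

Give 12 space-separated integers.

Answer: 2 2 2 2 2 2 2 2 2 2 2 2

Derivation:
t=0: arr=2 -> substrate=0 bound=2 product=0
t=1: arr=3 -> substrate=3 bound=2 product=0
t=2: arr=1 -> substrate=2 bound=2 product=2
t=3: arr=1 -> substrate=3 bound=2 product=2
t=4: arr=1 -> substrate=2 bound=2 product=4
t=5: arr=0 -> substrate=2 bound=2 product=4
t=6: arr=3 -> substrate=3 bound=2 product=6
t=7: arr=0 -> substrate=3 bound=2 product=6
t=8: arr=1 -> substrate=2 bound=2 product=8
t=9: arr=2 -> substrate=4 bound=2 product=8
t=10: arr=0 -> substrate=2 bound=2 product=10
t=11: arr=2 -> substrate=4 bound=2 product=10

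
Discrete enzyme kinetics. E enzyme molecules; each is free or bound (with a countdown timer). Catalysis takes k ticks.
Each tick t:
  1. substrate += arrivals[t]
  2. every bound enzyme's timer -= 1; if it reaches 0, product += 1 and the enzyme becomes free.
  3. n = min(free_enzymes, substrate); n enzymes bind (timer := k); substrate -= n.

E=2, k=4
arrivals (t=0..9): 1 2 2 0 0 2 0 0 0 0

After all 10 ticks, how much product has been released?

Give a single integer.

Answer: 4

Derivation:
t=0: arr=1 -> substrate=0 bound=1 product=0
t=1: arr=2 -> substrate=1 bound=2 product=0
t=2: arr=2 -> substrate=3 bound=2 product=0
t=3: arr=0 -> substrate=3 bound=2 product=0
t=4: arr=0 -> substrate=2 bound=2 product=1
t=5: arr=2 -> substrate=3 bound=2 product=2
t=6: arr=0 -> substrate=3 bound=2 product=2
t=7: arr=0 -> substrate=3 bound=2 product=2
t=8: arr=0 -> substrate=2 bound=2 product=3
t=9: arr=0 -> substrate=1 bound=2 product=4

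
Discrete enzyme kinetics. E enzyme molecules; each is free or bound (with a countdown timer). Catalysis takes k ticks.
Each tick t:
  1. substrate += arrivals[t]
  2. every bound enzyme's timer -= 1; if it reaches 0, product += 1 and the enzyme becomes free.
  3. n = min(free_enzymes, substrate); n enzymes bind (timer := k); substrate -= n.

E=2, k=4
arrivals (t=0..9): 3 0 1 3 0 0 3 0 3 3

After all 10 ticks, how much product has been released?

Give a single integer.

Answer: 4

Derivation:
t=0: arr=3 -> substrate=1 bound=2 product=0
t=1: arr=0 -> substrate=1 bound=2 product=0
t=2: arr=1 -> substrate=2 bound=2 product=0
t=3: arr=3 -> substrate=5 bound=2 product=0
t=4: arr=0 -> substrate=3 bound=2 product=2
t=5: arr=0 -> substrate=3 bound=2 product=2
t=6: arr=3 -> substrate=6 bound=2 product=2
t=7: arr=0 -> substrate=6 bound=2 product=2
t=8: arr=3 -> substrate=7 bound=2 product=4
t=9: arr=3 -> substrate=10 bound=2 product=4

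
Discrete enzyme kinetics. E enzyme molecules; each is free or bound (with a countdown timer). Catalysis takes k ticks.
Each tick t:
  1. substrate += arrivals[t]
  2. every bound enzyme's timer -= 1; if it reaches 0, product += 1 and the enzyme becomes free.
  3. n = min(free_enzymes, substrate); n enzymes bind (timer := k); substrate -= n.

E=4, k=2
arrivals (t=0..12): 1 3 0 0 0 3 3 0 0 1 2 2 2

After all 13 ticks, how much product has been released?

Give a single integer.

Answer: 13

Derivation:
t=0: arr=1 -> substrate=0 bound=1 product=0
t=1: arr=3 -> substrate=0 bound=4 product=0
t=2: arr=0 -> substrate=0 bound=3 product=1
t=3: arr=0 -> substrate=0 bound=0 product=4
t=4: arr=0 -> substrate=0 bound=0 product=4
t=5: arr=3 -> substrate=0 bound=3 product=4
t=6: arr=3 -> substrate=2 bound=4 product=4
t=7: arr=0 -> substrate=0 bound=3 product=7
t=8: arr=0 -> substrate=0 bound=2 product=8
t=9: arr=1 -> substrate=0 bound=1 product=10
t=10: arr=2 -> substrate=0 bound=3 product=10
t=11: arr=2 -> substrate=0 bound=4 product=11
t=12: arr=2 -> substrate=0 bound=4 product=13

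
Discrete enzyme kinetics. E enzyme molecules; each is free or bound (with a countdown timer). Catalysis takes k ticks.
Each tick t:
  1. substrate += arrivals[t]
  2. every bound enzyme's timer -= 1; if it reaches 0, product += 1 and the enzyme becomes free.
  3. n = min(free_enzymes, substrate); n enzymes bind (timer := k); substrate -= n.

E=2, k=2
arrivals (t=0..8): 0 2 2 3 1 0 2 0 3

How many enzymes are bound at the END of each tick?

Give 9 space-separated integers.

Answer: 0 2 2 2 2 2 2 2 2

Derivation:
t=0: arr=0 -> substrate=0 bound=0 product=0
t=1: arr=2 -> substrate=0 bound=2 product=0
t=2: arr=2 -> substrate=2 bound=2 product=0
t=3: arr=3 -> substrate=3 bound=2 product=2
t=4: arr=1 -> substrate=4 bound=2 product=2
t=5: arr=0 -> substrate=2 bound=2 product=4
t=6: arr=2 -> substrate=4 bound=2 product=4
t=7: arr=0 -> substrate=2 bound=2 product=6
t=8: arr=3 -> substrate=5 bound=2 product=6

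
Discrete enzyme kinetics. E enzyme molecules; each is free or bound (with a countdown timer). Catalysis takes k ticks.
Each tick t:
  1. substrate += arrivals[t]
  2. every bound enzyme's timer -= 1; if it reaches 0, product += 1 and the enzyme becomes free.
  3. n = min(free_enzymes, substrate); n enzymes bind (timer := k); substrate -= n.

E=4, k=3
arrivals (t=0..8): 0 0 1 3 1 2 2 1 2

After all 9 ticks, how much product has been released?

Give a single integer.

Answer: 5

Derivation:
t=0: arr=0 -> substrate=0 bound=0 product=0
t=1: arr=0 -> substrate=0 bound=0 product=0
t=2: arr=1 -> substrate=0 bound=1 product=0
t=3: arr=3 -> substrate=0 bound=4 product=0
t=4: arr=1 -> substrate=1 bound=4 product=0
t=5: arr=2 -> substrate=2 bound=4 product=1
t=6: arr=2 -> substrate=1 bound=4 product=4
t=7: arr=1 -> substrate=2 bound=4 product=4
t=8: arr=2 -> substrate=3 bound=4 product=5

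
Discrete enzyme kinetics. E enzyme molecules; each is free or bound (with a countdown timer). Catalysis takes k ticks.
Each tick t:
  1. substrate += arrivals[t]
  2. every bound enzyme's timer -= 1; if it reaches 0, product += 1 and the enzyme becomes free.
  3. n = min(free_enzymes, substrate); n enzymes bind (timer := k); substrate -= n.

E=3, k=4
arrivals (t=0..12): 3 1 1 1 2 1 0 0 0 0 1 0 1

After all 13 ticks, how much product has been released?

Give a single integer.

t=0: arr=3 -> substrate=0 bound=3 product=0
t=1: arr=1 -> substrate=1 bound=3 product=0
t=2: arr=1 -> substrate=2 bound=3 product=0
t=3: arr=1 -> substrate=3 bound=3 product=0
t=4: arr=2 -> substrate=2 bound=3 product=3
t=5: arr=1 -> substrate=3 bound=3 product=3
t=6: arr=0 -> substrate=3 bound=3 product=3
t=7: arr=0 -> substrate=3 bound=3 product=3
t=8: arr=0 -> substrate=0 bound=3 product=6
t=9: arr=0 -> substrate=0 bound=3 product=6
t=10: arr=1 -> substrate=1 bound=3 product=6
t=11: arr=0 -> substrate=1 bound=3 product=6
t=12: arr=1 -> substrate=0 bound=2 product=9

Answer: 9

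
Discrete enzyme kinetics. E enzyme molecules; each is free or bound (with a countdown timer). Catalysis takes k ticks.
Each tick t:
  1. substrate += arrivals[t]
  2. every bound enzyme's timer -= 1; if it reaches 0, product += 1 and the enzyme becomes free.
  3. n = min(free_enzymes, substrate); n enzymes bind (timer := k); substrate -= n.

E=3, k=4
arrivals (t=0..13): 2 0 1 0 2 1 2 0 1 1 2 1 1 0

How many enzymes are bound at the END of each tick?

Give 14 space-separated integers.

t=0: arr=2 -> substrate=0 bound=2 product=0
t=1: arr=0 -> substrate=0 bound=2 product=0
t=2: arr=1 -> substrate=0 bound=3 product=0
t=3: arr=0 -> substrate=0 bound=3 product=0
t=4: arr=2 -> substrate=0 bound=3 product=2
t=5: arr=1 -> substrate=1 bound=3 product=2
t=6: arr=2 -> substrate=2 bound=3 product=3
t=7: arr=0 -> substrate=2 bound=3 product=3
t=8: arr=1 -> substrate=1 bound=3 product=5
t=9: arr=1 -> substrate=2 bound=3 product=5
t=10: arr=2 -> substrate=3 bound=3 product=6
t=11: arr=1 -> substrate=4 bound=3 product=6
t=12: arr=1 -> substrate=3 bound=3 product=8
t=13: arr=0 -> substrate=3 bound=3 product=8

Answer: 2 2 3 3 3 3 3 3 3 3 3 3 3 3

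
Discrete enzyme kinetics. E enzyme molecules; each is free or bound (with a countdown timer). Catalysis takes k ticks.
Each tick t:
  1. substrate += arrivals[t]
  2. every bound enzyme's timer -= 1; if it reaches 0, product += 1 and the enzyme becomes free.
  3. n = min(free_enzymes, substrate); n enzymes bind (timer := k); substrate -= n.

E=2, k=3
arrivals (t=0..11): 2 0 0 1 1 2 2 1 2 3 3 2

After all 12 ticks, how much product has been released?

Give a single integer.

t=0: arr=2 -> substrate=0 bound=2 product=0
t=1: arr=0 -> substrate=0 bound=2 product=0
t=2: arr=0 -> substrate=0 bound=2 product=0
t=3: arr=1 -> substrate=0 bound=1 product=2
t=4: arr=1 -> substrate=0 bound=2 product=2
t=5: arr=2 -> substrate=2 bound=2 product=2
t=6: arr=2 -> substrate=3 bound=2 product=3
t=7: arr=1 -> substrate=3 bound=2 product=4
t=8: arr=2 -> substrate=5 bound=2 product=4
t=9: arr=3 -> substrate=7 bound=2 product=5
t=10: arr=3 -> substrate=9 bound=2 product=6
t=11: arr=2 -> substrate=11 bound=2 product=6

Answer: 6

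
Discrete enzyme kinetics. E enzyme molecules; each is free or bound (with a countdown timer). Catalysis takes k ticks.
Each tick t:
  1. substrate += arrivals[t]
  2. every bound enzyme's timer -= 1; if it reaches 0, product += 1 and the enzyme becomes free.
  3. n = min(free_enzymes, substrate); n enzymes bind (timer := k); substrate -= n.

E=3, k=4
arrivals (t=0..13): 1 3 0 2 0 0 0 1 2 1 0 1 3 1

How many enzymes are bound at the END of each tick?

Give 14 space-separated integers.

t=0: arr=1 -> substrate=0 bound=1 product=0
t=1: arr=3 -> substrate=1 bound=3 product=0
t=2: arr=0 -> substrate=1 bound=3 product=0
t=3: arr=2 -> substrate=3 bound=3 product=0
t=4: arr=0 -> substrate=2 bound=3 product=1
t=5: arr=0 -> substrate=0 bound=3 product=3
t=6: arr=0 -> substrate=0 bound=3 product=3
t=7: arr=1 -> substrate=1 bound=3 product=3
t=8: arr=2 -> substrate=2 bound=3 product=4
t=9: arr=1 -> substrate=1 bound=3 product=6
t=10: arr=0 -> substrate=1 bound=3 product=6
t=11: arr=1 -> substrate=2 bound=3 product=6
t=12: arr=3 -> substrate=4 bound=3 product=7
t=13: arr=1 -> substrate=3 bound=3 product=9

Answer: 1 3 3 3 3 3 3 3 3 3 3 3 3 3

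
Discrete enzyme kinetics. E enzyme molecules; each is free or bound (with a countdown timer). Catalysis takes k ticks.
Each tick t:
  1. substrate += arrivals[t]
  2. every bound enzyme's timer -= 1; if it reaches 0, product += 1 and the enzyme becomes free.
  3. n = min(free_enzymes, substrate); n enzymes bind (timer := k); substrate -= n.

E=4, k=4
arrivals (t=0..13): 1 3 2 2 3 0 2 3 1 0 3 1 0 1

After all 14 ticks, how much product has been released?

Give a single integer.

Answer: 12

Derivation:
t=0: arr=1 -> substrate=0 bound=1 product=0
t=1: arr=3 -> substrate=0 bound=4 product=0
t=2: arr=2 -> substrate=2 bound=4 product=0
t=3: arr=2 -> substrate=4 bound=4 product=0
t=4: arr=3 -> substrate=6 bound=4 product=1
t=5: arr=0 -> substrate=3 bound=4 product=4
t=6: arr=2 -> substrate=5 bound=4 product=4
t=7: arr=3 -> substrate=8 bound=4 product=4
t=8: arr=1 -> substrate=8 bound=4 product=5
t=9: arr=0 -> substrate=5 bound=4 product=8
t=10: arr=3 -> substrate=8 bound=4 product=8
t=11: arr=1 -> substrate=9 bound=4 product=8
t=12: arr=0 -> substrate=8 bound=4 product=9
t=13: arr=1 -> substrate=6 bound=4 product=12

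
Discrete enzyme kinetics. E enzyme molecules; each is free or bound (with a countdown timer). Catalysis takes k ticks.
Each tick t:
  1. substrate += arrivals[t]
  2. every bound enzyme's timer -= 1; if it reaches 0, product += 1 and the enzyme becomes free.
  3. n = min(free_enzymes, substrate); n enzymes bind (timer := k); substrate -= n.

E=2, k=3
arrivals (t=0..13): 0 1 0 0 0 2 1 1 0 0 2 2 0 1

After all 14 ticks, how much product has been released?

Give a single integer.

t=0: arr=0 -> substrate=0 bound=0 product=0
t=1: arr=1 -> substrate=0 bound=1 product=0
t=2: arr=0 -> substrate=0 bound=1 product=0
t=3: arr=0 -> substrate=0 bound=1 product=0
t=4: arr=0 -> substrate=0 bound=0 product=1
t=5: arr=2 -> substrate=0 bound=2 product=1
t=6: arr=1 -> substrate=1 bound=2 product=1
t=7: arr=1 -> substrate=2 bound=2 product=1
t=8: arr=0 -> substrate=0 bound=2 product=3
t=9: arr=0 -> substrate=0 bound=2 product=3
t=10: arr=2 -> substrate=2 bound=2 product=3
t=11: arr=2 -> substrate=2 bound=2 product=5
t=12: arr=0 -> substrate=2 bound=2 product=5
t=13: arr=1 -> substrate=3 bound=2 product=5

Answer: 5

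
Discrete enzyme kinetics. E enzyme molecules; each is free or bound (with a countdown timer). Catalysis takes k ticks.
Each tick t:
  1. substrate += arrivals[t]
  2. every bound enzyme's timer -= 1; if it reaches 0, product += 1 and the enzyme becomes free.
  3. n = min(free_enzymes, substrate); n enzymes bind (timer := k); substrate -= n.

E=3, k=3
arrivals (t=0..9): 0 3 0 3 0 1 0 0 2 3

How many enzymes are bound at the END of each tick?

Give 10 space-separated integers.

t=0: arr=0 -> substrate=0 bound=0 product=0
t=1: arr=3 -> substrate=0 bound=3 product=0
t=2: arr=0 -> substrate=0 bound=3 product=0
t=3: arr=3 -> substrate=3 bound=3 product=0
t=4: arr=0 -> substrate=0 bound=3 product=3
t=5: arr=1 -> substrate=1 bound=3 product=3
t=6: arr=0 -> substrate=1 bound=3 product=3
t=7: arr=0 -> substrate=0 bound=1 product=6
t=8: arr=2 -> substrate=0 bound=3 product=6
t=9: arr=3 -> substrate=3 bound=3 product=6

Answer: 0 3 3 3 3 3 3 1 3 3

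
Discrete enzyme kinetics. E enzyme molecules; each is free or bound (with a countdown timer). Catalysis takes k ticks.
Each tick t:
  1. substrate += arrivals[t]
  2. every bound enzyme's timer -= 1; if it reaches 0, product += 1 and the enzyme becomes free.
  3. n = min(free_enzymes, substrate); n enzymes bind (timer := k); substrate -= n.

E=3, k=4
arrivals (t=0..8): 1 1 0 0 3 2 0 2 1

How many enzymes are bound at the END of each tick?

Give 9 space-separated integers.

t=0: arr=1 -> substrate=0 bound=1 product=0
t=1: arr=1 -> substrate=0 bound=2 product=0
t=2: arr=0 -> substrate=0 bound=2 product=0
t=3: arr=0 -> substrate=0 bound=2 product=0
t=4: arr=3 -> substrate=1 bound=3 product=1
t=5: arr=2 -> substrate=2 bound=3 product=2
t=6: arr=0 -> substrate=2 bound=3 product=2
t=7: arr=2 -> substrate=4 bound=3 product=2
t=8: arr=1 -> substrate=3 bound=3 product=4

Answer: 1 2 2 2 3 3 3 3 3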